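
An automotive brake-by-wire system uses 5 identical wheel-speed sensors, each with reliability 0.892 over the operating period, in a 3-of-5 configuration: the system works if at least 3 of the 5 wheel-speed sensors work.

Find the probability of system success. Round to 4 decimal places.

R = Σ_{i=3}^{5} C(5,i) p^i (1−p)^{5−i} with p = 0.892
C(5,3)·0.892^3·0.108^2 = 0.082783
C(5,4)·0.892^4·0.108^1 = 0.341864
C(5,5)·0.892^5·0.108^0 = 0.564708
Sum = 0.9894

0.9894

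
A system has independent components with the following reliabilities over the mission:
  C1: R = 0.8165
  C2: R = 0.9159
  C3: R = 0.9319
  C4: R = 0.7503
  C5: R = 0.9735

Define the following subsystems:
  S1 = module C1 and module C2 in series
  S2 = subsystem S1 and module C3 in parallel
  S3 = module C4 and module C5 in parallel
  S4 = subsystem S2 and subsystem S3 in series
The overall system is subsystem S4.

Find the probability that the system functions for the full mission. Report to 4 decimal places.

Series (C1 and C2): 0.816500 × 0.915900 = 0.747832
Parallel ([0.747832] and C3): 1 − (1 − 0.747832)(1 − 0.931900) = 0.982827
Parallel (C4 and C5): 1 − (1 − 0.750300)(1 − 0.973500) = 0.993383
Series ([0.982827] and [0.993383]): 0.982827 × 0.993383 = 0.9763

0.9763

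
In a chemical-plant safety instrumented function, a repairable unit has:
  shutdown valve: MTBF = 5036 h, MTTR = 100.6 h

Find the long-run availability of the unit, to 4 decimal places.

A(shutdown valve) = MTBF/(MTBF+MTTR) = 5036/(5036+100.6) = 0.9804

0.9804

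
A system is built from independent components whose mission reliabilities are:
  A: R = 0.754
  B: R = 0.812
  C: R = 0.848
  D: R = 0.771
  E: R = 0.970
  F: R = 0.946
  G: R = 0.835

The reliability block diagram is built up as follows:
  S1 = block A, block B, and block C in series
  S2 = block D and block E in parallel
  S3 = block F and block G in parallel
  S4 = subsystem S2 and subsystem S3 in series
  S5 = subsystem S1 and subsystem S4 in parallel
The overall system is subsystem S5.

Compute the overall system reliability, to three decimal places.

0.992

Series (A, B, and C): 0.75400 × 0.81200 × 0.84800 = 0.51919
Parallel (D and E): 1 − (1 − 0.77100)(1 − 0.97000) = 0.99313
Parallel (F and G): 1 − (1 − 0.94600)(1 − 0.83500) = 0.99109
Series ([0.99313] and [0.99109]): 0.99313 × 0.99109 = 0.98428
Parallel ([0.51919] and [0.98428]): 1 − (1 − 0.51919)(1 − 0.98428) = 0.992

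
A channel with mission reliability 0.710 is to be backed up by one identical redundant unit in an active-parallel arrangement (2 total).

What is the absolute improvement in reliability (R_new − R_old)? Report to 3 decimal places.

R_before = 0.710
R_after = 1 − (1 − 0.710)^2 = 0.916
ΔR = 0.916 − 0.710 = 0.206

0.206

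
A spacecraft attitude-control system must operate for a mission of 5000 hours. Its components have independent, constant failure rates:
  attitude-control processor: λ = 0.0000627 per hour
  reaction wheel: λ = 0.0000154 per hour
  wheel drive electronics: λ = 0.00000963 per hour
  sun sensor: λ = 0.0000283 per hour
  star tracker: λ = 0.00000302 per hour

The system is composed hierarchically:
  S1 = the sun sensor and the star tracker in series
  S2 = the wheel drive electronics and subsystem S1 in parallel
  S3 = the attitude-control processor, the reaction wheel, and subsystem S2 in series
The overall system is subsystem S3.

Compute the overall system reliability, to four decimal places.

R(attitude-control processor) = exp(−0.0000627 × 5000) = 0.730884
R(reaction wheel) = exp(−0.0000154 × 5000) = 0.925890
R(wheel drive electronics) = exp(−0.00000963 × 5000) = 0.952991
R(sun sensor) = exp(−0.0000283 × 5000) = 0.868055
R(star tracker) = exp(−0.00000302 × 5000) = 0.985013
Series (sun sensor and star tracker): 0.868055 × 0.985013 = 0.855045
Parallel (wheel drive electronics and [0.855045]): 1 − (1 − 0.952991)(1 − 0.855045) = 0.993186
Series (attitude-control processor, reaction wheel, and [0.993186]): 0.730884 × 0.925890 × 0.993186 = 0.6721

0.6721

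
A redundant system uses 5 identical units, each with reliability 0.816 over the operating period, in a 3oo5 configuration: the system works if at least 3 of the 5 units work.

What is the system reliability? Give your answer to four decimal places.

R = Σ_{i=3}^{5} C(5,i) p^i (1−p)^{5−i} with p = 0.816
C(5,3)·0.816^3·0.184^2 = 0.183953
C(5,4)·0.816^4·0.184^1 = 0.407895
C(5,5)·0.816^5·0.184^0 = 0.361785
Sum = 0.9536

0.9536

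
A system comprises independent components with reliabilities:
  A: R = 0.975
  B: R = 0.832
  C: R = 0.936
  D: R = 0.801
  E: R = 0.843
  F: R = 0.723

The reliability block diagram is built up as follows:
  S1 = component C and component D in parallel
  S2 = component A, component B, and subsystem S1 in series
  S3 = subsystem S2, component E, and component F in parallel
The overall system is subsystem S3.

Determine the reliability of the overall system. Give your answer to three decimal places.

0.991

Parallel (C and D): 1 − (1 − 0.93600)(1 − 0.80100) = 0.98726
Series (A, B, and [0.98726]): 0.97500 × 0.83200 × 0.98726 = 0.80087
Parallel ([0.80087], E, and F): 1 − (1 − 0.80087)(1 − 0.84300)(1 − 0.72300) = 0.991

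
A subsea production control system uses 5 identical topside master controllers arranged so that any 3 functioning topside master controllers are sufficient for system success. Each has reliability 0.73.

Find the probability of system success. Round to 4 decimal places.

0.8743

R = Σ_{i=3}^{5} C(5,i) p^i (1−p)^{5−i} with p = 0.73
C(5,3)·0.73^3·0.27^2 = 0.283593
C(5,4)·0.73^4·0.27^1 = 0.383376
C(5,5)·0.73^5·0.27^0 = 0.207307
Sum = 0.8743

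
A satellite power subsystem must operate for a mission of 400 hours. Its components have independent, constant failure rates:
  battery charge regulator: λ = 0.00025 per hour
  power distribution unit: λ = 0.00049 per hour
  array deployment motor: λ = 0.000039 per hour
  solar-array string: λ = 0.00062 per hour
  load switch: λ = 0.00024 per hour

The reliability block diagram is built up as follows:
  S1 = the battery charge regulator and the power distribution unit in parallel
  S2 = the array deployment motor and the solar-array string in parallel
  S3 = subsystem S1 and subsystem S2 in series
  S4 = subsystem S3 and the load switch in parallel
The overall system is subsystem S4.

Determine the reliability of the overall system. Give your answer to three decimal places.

R(battery charge regulator) = exp(−0.00025 × 400) = 0.90484
R(power distribution unit) = exp(−0.00049 × 400) = 0.82201
R(array deployment motor) = exp(−0.000039 × 400) = 0.98452
R(solar-array string) = exp(−0.00062 × 400) = 0.78036
R(load switch) = exp(−0.00024 × 400) = 0.90846
Parallel (battery charge regulator and power distribution unit): 1 − (1 − 0.90484)(1 − 0.82201) = 0.98306
Parallel (array deployment motor and solar-array string): 1 − (1 − 0.98452)(1 − 0.78036) = 0.99660
Series ([0.98306] and [0.99660]): 0.98306 × 0.99660 = 0.97972
Parallel ([0.97972] and load switch): 1 − (1 − 0.97972)(1 − 0.90846) = 0.998

0.998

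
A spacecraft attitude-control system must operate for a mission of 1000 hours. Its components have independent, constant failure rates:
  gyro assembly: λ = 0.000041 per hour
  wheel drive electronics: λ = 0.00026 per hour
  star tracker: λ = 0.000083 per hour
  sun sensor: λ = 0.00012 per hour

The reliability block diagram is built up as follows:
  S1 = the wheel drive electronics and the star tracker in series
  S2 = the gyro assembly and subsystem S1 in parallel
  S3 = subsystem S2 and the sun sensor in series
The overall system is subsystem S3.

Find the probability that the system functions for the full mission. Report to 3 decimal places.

R(gyro assembly) = exp(−0.000041 × 1000) = 0.95983
R(wheel drive electronics) = exp(−0.00026 × 1000) = 0.77105
R(star tracker) = exp(−0.000083 × 1000) = 0.92035
R(sun sensor) = exp(−0.00012 × 1000) = 0.88692
Series (wheel drive electronics and star tracker): 0.77105 × 0.92035 = 0.70964
Parallel (gyro assembly and [0.70964]): 1 − (1 − 0.95983)(1 − 0.70964) = 0.98834
Series ([0.98834] and sun sensor): 0.98834 × 0.88692 = 0.877

0.877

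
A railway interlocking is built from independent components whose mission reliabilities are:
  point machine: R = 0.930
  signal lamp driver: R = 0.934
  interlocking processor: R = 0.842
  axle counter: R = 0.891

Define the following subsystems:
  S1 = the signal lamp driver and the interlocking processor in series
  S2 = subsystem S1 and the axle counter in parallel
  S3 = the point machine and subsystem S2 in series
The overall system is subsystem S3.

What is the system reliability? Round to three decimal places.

0.908

Series (signal lamp driver and interlocking processor): 0.93400 × 0.84200 = 0.78643
Parallel ([0.78643] and axle counter): 1 − (1 − 0.78643)(1 − 0.89100) = 0.97672
Series (point machine and [0.97672]): 0.93000 × 0.97672 = 0.908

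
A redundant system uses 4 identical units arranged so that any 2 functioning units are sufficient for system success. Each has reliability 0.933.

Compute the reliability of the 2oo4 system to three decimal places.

0.999

R = Σ_{i=2}^{4} C(4,i) p^i (1−p)^{4−i} with p = 0.933
C(4,2)·0.933^2·0.067^2 = 0.02345
C(4,3)·0.933^3·0.067^1 = 0.21766
C(4,4)·0.933^4·0.067^0 = 0.75775
Sum = 0.999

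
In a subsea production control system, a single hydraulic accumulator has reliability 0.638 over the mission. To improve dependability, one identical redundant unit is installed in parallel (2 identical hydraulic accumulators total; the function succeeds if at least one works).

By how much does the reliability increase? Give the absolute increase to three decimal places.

R_before = 0.638
R_after = 1 − (1 − 0.638)^2 = 0.869
ΔR = 0.869 − 0.638 = 0.231

0.231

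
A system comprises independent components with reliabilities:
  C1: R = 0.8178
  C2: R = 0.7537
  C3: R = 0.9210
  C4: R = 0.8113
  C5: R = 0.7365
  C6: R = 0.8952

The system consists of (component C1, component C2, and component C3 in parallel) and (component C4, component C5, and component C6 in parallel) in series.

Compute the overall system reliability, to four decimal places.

0.9913

Parallel (C1, C2, and C3): 1 − (1 − 0.817800)(1 − 0.753700)(1 − 0.921000) = 0.996455
Parallel (C4, C5, and C6): 1 − (1 − 0.811300)(1 − 0.736500)(1 − 0.895200) = 0.994789
Series ([0.996455] and [0.994789]): 0.996455 × 0.994789 = 0.9913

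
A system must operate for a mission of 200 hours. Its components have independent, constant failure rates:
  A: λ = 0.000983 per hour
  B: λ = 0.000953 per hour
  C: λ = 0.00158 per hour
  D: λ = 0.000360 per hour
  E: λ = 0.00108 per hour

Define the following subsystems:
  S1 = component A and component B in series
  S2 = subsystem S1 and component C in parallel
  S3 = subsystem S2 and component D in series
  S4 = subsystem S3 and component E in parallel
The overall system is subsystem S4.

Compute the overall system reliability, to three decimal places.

R(A) = exp(−0.000983 × 200) = 0.82152
R(B) = exp(−0.000953 × 200) = 0.82646
R(C) = exp(−0.00158 × 200) = 0.72906
R(D) = exp(−0.000360 × 200) = 0.93053
R(E) = exp(−0.00108 × 200) = 0.80574
Series (A and B): 0.82152 × 0.82646 = 0.67895
Parallel ([0.67895] and C): 1 − (1 − 0.67895)(1 − 0.72906) = 0.91301
Series ([0.91301] and D): 0.91301 × 0.93053 = 0.84958
Parallel ([0.84958] and E): 1 − (1 − 0.84958)(1 − 0.80574) = 0.971

0.971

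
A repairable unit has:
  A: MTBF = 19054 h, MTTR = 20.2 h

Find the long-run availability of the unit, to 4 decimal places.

0.9989

A(A) = MTBF/(MTBF+MTTR) = 19054/(19054+20.2) = 0.9989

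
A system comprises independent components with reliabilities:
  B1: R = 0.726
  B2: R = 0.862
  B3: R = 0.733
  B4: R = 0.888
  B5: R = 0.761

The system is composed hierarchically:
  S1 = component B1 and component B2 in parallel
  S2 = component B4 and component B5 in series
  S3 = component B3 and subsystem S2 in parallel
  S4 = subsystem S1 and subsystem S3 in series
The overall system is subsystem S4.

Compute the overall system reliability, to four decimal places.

0.8789

Parallel (B1 and B2): 1 − (1 − 0.726000)(1 − 0.862000) = 0.962188
Series (B4 and B5): 0.888000 × 0.761000 = 0.675768
Parallel (B3 and [0.675768]): 1 − (1 − 0.733000)(1 − 0.675768) = 0.913430
Series ([0.962188] and [0.913430]): 0.962188 × 0.913430 = 0.8789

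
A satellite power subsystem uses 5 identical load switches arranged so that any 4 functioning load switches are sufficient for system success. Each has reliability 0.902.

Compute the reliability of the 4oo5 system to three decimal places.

0.921

R = Σ_{i=4}^{5} C(5,i) p^i (1−p)^{5−i} with p = 0.902
C(5,4)·0.902^4·0.098^1 = 0.32436
C(5,5)·0.902^5·0.098^0 = 0.59708
Sum = 0.921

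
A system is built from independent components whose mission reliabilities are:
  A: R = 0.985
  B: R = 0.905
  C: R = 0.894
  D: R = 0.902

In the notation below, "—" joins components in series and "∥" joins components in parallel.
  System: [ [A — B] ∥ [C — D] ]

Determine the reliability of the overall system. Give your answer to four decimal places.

0.9790

Series (A and B): 0.985000 × 0.905000 = 0.891425
Series (C and D): 0.894000 × 0.902000 = 0.806388
Parallel ([0.891425] and [0.806388]): 1 − (1 − 0.891425)(1 − 0.806388) = 0.9790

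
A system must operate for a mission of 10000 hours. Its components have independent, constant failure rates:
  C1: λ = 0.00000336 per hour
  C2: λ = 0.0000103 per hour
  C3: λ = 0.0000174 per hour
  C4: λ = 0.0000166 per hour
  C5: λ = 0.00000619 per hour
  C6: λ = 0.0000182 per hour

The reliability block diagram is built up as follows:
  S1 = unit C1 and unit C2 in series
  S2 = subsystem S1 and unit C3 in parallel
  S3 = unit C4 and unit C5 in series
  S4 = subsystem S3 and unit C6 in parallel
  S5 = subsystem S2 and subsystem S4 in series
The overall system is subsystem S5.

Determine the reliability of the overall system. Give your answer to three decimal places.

R(C1) = exp(−0.00000336 × 10000) = 0.96696
R(C2) = exp(−0.0000103 × 10000) = 0.90213
R(C3) = exp(−0.0000174 × 10000) = 0.84030
R(C4) = exp(−0.0000166 × 10000) = 0.84705
R(C5) = exp(−0.00000619 × 10000) = 0.93998
R(C6) = exp(−0.0000182 × 10000) = 0.83360
Series (C1 and C2): 0.96696 × 0.90213 = 0.87232
Parallel ([0.87232] and C3): 1 − (1 − 0.87232)(1 − 0.84030) = 0.97961
Series (C4 and C5): 0.84705 × 0.93998 = 0.79621
Parallel ([0.79621] and C6): 1 − (1 − 0.79621)(1 − 0.83360) = 0.96609
Series ([0.97961] and [0.96609]): 0.97961 × 0.96609 = 0.946

0.946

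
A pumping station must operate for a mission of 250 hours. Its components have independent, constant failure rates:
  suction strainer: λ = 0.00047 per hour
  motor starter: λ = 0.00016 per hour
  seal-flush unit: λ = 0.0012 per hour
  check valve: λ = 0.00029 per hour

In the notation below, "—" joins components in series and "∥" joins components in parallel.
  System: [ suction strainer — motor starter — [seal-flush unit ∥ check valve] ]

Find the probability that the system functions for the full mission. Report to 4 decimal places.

0.8388

R(suction strainer) = exp(−0.00047 × 250) = 0.889141
R(motor starter) = exp(−0.00016 × 250) = 0.960789
R(seal-flush unit) = exp(−0.0012 × 250) = 0.740818
R(check valve) = exp(−0.00029 × 250) = 0.930066
Parallel (seal-flush unit and check valve): 1 − (1 − 0.740818)(1 − 0.930066) = 0.981874
Series (suction strainer, motor starter, and [0.981874]): 0.889141 × 0.960789 × 0.981874 = 0.8388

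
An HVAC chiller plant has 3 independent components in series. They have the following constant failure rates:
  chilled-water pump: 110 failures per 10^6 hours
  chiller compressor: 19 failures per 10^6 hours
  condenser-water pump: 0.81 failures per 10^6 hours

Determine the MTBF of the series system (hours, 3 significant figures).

7700

Series of exponential components: λ_sys = Σ λ_i
λ_sys = 0.00011 + 0.000019 + 0.00000081 = 1.2981e-04 /h
MTBF = 1 / λ_sys = 7700 h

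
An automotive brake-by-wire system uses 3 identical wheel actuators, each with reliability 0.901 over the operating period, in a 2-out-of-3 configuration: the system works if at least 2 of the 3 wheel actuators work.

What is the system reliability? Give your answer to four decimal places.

0.9725

R = Σ_{i=2}^{3} C(3,i) p^i (1−p)^{3−i} with p = 0.901
C(3,2)·0.901^2·0.099^1 = 0.241105
C(3,3)·0.901^3·0.099^0 = 0.731433
Sum = 0.9725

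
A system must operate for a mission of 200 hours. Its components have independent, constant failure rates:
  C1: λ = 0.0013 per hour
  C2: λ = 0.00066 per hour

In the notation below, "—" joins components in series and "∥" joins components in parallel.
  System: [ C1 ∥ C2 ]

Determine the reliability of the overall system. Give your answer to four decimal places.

0.9717

R(C1) = exp(−0.0013 × 200) = 0.771052
R(C2) = exp(−0.00066 × 200) = 0.876341
Parallel (C1 and C2): 1 − (1 − 0.771052)(1 − 0.876341) = 0.9717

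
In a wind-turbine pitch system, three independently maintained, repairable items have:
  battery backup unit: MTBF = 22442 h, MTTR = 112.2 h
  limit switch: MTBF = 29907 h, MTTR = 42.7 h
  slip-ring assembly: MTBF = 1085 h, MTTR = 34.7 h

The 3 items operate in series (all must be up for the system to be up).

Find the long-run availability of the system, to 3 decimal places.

A(battery backup unit) = MTBF/(MTBF+MTTR) = 22442/(22442+112.2) = 0.995025
A(limit switch) = MTBF/(MTBF+MTTR) = 29907/(29907+42.7) = 0.998574
A(slip-ring assembly) = MTBF/(MTBF+MTTR) = 1085/(1085+34.7) = 0.969010
Series availability: 0.995025 × 0.998574 × 0.969010 = 0.963

0.963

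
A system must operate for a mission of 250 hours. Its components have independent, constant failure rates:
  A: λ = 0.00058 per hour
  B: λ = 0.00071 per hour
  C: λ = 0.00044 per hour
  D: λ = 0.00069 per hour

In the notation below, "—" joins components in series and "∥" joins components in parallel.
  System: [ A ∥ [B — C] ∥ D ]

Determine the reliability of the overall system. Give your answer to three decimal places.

R(A) = exp(−0.00058 × 250) = 0.86502
R(B) = exp(−0.00071 × 250) = 0.83736
R(C) = exp(−0.00044 × 250) = 0.89583
R(D) = exp(−0.00069 × 250) = 0.84156
Series (B and C): 0.83736 × 0.89583 = 0.75013
Parallel (A, [0.75013], and D): 1 − (1 − 0.86502)(1 − 0.75013)(1 − 0.84156) = 0.995

0.995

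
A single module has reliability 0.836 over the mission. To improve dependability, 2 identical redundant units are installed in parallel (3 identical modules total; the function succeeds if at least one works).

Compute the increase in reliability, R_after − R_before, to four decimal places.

0.1596

R_before = 0.836
R_after = 1 − (1 − 0.836)^3 = 0.9956
ΔR = 0.9956 − 0.836 = 0.1596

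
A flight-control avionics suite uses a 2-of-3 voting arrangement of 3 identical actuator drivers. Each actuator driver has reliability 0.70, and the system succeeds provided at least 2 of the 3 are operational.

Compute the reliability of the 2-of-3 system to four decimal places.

0.7840

R = Σ_{i=2}^{3} C(3,i) p^i (1−p)^{3−i} with p = 0.70
C(3,2)·0.70^2·0.30^1 = 0.441000
C(3,3)·0.70^3·0.30^0 = 0.343000
Sum = 0.7840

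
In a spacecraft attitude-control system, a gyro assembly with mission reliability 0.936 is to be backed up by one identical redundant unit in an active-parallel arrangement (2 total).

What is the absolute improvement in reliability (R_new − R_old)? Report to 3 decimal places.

0.060

R_before = 0.936
R_after = 1 − (1 − 0.936)^2 = 0.996
ΔR = 0.996 − 0.936 = 0.060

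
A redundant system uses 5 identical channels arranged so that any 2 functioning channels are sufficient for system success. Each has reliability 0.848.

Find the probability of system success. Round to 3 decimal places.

0.998

R = Σ_{i=2}^{5} C(5,i) p^i (1−p)^{5−i} with p = 0.848
C(5,2)·0.848^2·0.152^3 = 0.02525
C(5,3)·0.848^3·0.152^2 = 0.14089
C(5,4)·0.848^4·0.152^1 = 0.39300
C(5,5)·0.848^5·0.152^0 = 0.43851
Sum = 0.998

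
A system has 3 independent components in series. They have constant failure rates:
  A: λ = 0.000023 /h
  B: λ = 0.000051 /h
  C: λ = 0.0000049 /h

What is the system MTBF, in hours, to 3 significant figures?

Series of exponential components: λ_sys = Σ λ_i
λ_sys = 0.000023 + 0.000051 + 0.0000049 = 7.8900e-05 /h
MTBF = 1 / λ_sys = 12700 h

12700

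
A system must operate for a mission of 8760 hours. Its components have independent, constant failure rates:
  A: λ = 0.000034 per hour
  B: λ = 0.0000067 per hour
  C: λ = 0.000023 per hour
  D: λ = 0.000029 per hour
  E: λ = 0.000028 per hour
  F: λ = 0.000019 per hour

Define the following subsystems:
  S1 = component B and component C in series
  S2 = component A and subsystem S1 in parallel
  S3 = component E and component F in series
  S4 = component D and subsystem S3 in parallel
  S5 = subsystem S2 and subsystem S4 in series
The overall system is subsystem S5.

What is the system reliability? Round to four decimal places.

0.8697

R(A) = exp(−0.000034 × 8760) = 0.742420
R(B) = exp(−0.0000067 × 8760) = 0.942997
R(C) = exp(−0.000023 × 8760) = 0.817520
R(D) = exp(−0.000029 × 8760) = 0.775661
R(E) = exp(−0.000028 × 8760) = 0.782485
R(F) = exp(−0.000019 × 8760) = 0.846674
Series (B and C): 0.942997 × 0.817520 = 0.770919
Parallel (A and [0.770919]): 1 − (1 − 0.742420)(1 − 0.770919) = 0.940993
Series (E and F): 0.782485 × 0.846674 = 0.662510
Parallel (D and [0.662510]): 1 − (1 − 0.775661)(1 − 0.662510) = 0.924288
Series ([0.940993] and [0.924288]): 0.940993 × 0.924288 = 0.8697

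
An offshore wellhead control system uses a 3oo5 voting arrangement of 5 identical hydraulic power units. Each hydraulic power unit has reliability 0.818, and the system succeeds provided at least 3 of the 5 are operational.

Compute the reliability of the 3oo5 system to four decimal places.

R = Σ_{i=3}^{5} C(5,i) p^i (1−p)^{5−i} with p = 0.818
C(5,3)·0.818^3·0.182^2 = 0.181302
C(5,4)·0.818^4·0.182^1 = 0.407432
C(5,5)·0.818^5·0.182^0 = 0.366241
Sum = 0.9550

0.9550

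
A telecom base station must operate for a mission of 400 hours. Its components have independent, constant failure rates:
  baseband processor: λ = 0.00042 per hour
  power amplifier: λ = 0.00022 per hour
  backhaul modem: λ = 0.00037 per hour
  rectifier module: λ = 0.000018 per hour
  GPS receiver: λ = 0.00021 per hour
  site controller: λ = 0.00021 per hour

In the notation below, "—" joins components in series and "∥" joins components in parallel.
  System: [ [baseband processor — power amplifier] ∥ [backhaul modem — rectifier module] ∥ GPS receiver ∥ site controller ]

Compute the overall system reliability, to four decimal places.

R(baseband processor) = exp(−0.00042 × 400) = 0.845354
R(power amplifier) = exp(−0.00022 × 400) = 0.915761
R(backhaul modem) = exp(−0.00037 × 400) = 0.862431
R(rectifier module) = exp(−0.000018 × 400) = 0.992826
R(GPS receiver) = exp(−0.00021 × 400) = 0.919431
R(site controller) = exp(−0.00021 × 400) = 0.919431
Series (baseband processor and power amplifier): 0.845354 × 0.915761 = 0.774142
Series (backhaul modem and rectifier module): 0.862431 × 0.992826 = 0.856244
Parallel ([0.774142], [0.856244], GPS receiver, and site controller): 1 − (1 − 0.774142)(1 − 0.856244)(1 − 0.919431)(1 − 0.919431) = 0.9998

0.9998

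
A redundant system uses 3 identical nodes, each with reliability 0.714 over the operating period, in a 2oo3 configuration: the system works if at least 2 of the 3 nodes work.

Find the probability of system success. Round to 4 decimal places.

0.8014

R = Σ_{i=2}^{3} C(3,i) p^i (1−p)^{3−i} with p = 0.714
C(3,2)·0.714^2·0.286^1 = 0.437405
C(3,3)·0.714^3·0.286^0 = 0.363994
Sum = 0.8014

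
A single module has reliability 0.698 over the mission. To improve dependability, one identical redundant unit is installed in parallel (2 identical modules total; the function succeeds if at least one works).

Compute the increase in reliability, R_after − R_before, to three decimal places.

R_before = 0.698
R_after = 1 − (1 − 0.698)^2 = 0.909
ΔR = 0.909 − 0.698 = 0.211

0.211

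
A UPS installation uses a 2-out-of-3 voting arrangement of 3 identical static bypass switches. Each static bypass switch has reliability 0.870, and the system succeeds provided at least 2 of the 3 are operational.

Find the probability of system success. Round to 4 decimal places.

0.9537

R = Σ_{i=2}^{3} C(3,i) p^i (1−p)^{3−i} with p = 0.870
C(3,2)·0.870^2·0.130^1 = 0.295191
C(3,3)·0.870^3·0.130^0 = 0.658503
Sum = 0.9537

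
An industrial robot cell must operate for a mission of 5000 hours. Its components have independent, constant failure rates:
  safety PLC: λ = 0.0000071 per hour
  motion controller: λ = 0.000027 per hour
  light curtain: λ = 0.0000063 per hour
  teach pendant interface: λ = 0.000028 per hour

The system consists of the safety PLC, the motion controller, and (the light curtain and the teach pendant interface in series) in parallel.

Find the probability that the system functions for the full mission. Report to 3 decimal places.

R(safety PLC) = exp(−0.0000071 × 5000) = 0.96512
R(motion controller) = exp(−0.000027 × 5000) = 0.87372
R(light curtain) = exp(−0.0000063 × 5000) = 0.96899
R(teach pendant interface) = exp(−0.000028 × 5000) = 0.86936
Series (light curtain and teach pendant interface): 0.96899 × 0.86936 = 0.84240
Parallel (safety PLC, motion controller, and [0.84240]): 1 − (1 − 0.96512)(1 − 0.87372)(1 − 0.84240) = 0.999

0.999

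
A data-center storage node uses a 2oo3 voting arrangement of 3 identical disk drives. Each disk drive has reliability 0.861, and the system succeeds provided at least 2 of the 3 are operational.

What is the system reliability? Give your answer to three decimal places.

0.947

R = Σ_{i=2}^{3} C(3,i) p^i (1−p)^{3−i} with p = 0.861
C(3,2)·0.861^2·0.139^1 = 0.30913
C(3,3)·0.861^3·0.139^0 = 0.63828
Sum = 0.947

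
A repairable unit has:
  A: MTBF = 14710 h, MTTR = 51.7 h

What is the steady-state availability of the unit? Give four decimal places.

0.9965

A(A) = MTBF/(MTBF+MTTR) = 14710/(14710+51.7) = 0.9965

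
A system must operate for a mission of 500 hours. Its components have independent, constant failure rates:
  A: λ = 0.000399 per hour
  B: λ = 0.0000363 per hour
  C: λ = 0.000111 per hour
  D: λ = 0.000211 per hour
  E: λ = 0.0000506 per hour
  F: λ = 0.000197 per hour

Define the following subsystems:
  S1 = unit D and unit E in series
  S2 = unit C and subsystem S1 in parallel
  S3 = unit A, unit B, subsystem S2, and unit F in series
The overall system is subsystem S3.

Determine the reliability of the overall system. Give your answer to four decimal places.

0.7241

R(A) = exp(−0.000399 × 500) = 0.819140
R(B) = exp(−0.0000363 × 500) = 0.982014
R(C) = exp(−0.000111 × 500) = 0.946012
R(D) = exp(−0.000211 × 500) = 0.899874
R(E) = exp(−0.0000506 × 500) = 0.975017
R(F) = exp(−0.000197 × 500) = 0.906196
Series (D and E): 0.899874 × 0.975017 = 0.877392
Parallel (C and [0.877392]): 1 − (1 − 0.946012)(1 − 0.877392) = 0.993381
Series (A, B, [0.993381], and F): 0.819140 × 0.982014 × 0.993381 × 0.906196 = 0.7241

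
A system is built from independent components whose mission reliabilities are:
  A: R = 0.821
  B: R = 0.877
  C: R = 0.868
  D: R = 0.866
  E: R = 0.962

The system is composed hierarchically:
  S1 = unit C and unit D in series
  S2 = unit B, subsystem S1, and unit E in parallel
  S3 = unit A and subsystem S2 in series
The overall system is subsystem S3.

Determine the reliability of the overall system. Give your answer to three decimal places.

0.820

Series (C and D): 0.86800 × 0.86600 = 0.75169
Parallel (B, [0.75169], and E): 1 − (1 − 0.87700)(1 − 0.75169)(1 − 0.96200) = 0.99884
Series (A and [0.99884]): 0.82100 × 0.99884 = 0.820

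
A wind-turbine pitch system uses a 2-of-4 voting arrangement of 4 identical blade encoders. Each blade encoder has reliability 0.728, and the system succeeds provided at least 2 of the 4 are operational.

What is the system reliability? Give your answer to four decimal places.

R = Σ_{i=2}^{4} C(4,i) p^i (1−p)^{4−i} with p = 0.728
C(4,2)·0.728^2·0.272^2 = 0.235262
C(4,3)·0.728^3·0.272^1 = 0.419781
C(4,4)·0.728^4·0.272^0 = 0.280883
Sum = 0.9359

0.9359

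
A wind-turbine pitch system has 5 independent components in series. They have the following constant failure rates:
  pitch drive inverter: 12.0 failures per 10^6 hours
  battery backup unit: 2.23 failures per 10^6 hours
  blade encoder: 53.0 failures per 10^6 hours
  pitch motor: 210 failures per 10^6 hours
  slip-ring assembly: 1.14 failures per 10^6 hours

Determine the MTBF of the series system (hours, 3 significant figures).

3590

Series of exponential components: λ_sys = Σ λ_i
λ_sys = 0.0000120 + 0.00000223 + 0.0000530 + 0.000210 + 0.00000114 = 2.7837e-04 /h
MTBF = 1 / λ_sys = 3590 h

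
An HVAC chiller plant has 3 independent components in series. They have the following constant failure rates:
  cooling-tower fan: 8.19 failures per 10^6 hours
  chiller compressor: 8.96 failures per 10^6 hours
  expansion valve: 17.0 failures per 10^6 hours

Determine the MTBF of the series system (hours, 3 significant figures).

29300

Series of exponential components: λ_sys = Σ λ_i
λ_sys = 0.00000819 + 0.00000896 + 0.0000170 = 3.4150e-05 /h
MTBF = 1 / λ_sys = 29300 h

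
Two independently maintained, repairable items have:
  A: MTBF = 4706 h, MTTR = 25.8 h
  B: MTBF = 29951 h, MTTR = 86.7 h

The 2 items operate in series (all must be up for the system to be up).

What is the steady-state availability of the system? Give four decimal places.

A(A) = MTBF/(MTBF+MTTR) = 4706/(4706+25.8) = 0.994548
A(B) = MTBF/(MTBF+MTTR) = 29951/(29951+86.7) = 0.997114
Series availability: 0.994548 × 0.997114 = 0.9917

0.9917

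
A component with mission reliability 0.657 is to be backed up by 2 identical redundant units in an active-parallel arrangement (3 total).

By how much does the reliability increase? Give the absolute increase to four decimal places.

0.3026

R_before = 0.657
R_after = 1 − (1 − 0.657)^3 = 0.9596
ΔR = 0.9596 − 0.657 = 0.3026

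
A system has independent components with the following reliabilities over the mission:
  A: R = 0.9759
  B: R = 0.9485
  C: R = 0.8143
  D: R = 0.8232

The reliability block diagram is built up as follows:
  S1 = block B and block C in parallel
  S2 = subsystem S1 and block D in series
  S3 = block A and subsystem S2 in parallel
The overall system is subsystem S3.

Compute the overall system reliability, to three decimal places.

0.996

Parallel (B and C): 1 − (1 − 0.94850)(1 − 0.81430) = 0.99044
Series ([0.99044] and D): 0.99044 × 0.82320 = 0.81533
Parallel (A and [0.81533]): 1 − (1 − 0.97590)(1 − 0.81533) = 0.996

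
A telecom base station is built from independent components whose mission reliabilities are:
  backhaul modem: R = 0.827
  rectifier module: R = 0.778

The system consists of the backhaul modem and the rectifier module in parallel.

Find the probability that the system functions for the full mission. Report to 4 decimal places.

0.9616

Parallel (backhaul modem and rectifier module): 1 − (1 − 0.827000)(1 − 0.778000) = 0.9616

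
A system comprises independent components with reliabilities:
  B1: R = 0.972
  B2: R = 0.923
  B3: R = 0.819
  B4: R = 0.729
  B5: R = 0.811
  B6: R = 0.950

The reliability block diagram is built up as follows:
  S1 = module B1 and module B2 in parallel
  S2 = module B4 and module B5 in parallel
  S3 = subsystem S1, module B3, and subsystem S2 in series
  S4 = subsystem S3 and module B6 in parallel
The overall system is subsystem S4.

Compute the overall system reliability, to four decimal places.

0.9888

Parallel (B1 and B2): 1 − (1 − 0.972000)(1 − 0.923000) = 0.997844
Parallel (B4 and B5): 1 − (1 − 0.729000)(1 − 0.811000) = 0.948781
Series ([0.997844], B3, and [0.948781]): 0.997844 × 0.819000 × 0.948781 = 0.775376
Parallel ([0.775376] and B6): 1 − (1 − 0.775376)(1 − 0.950000) = 0.9888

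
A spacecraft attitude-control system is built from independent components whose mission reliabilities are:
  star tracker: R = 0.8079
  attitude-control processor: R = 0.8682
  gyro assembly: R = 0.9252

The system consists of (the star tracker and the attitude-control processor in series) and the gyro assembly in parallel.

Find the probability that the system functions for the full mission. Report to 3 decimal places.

0.978

Series (star tracker and attitude-control processor): 0.80790 × 0.86820 = 0.70142
Parallel ([0.70142] and gyro assembly): 1 − (1 − 0.70142)(1 − 0.92520) = 0.978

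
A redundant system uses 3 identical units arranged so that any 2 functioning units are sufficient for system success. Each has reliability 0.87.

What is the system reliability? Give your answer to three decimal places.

R = Σ_{i=2}^{3} C(3,i) p^i (1−p)^{3−i} with p = 0.87
C(3,2)·0.87^2·0.13^1 = 0.29519
C(3,3)·0.87^3·0.13^0 = 0.65850
Sum = 0.954

0.954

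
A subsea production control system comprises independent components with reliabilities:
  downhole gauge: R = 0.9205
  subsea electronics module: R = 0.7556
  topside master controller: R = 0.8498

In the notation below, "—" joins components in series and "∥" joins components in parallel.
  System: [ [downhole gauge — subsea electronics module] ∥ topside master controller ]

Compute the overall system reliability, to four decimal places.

0.9543

Series (downhole gauge and subsea electronics module): 0.920500 × 0.755600 = 0.695530
Parallel ([0.695530] and topside master controller): 1 − (1 − 0.695530)(1 − 0.849800) = 0.9543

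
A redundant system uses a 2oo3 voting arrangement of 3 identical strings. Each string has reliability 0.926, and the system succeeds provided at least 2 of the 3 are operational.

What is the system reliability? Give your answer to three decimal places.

R = Σ_{i=2}^{3} C(3,i) p^i (1−p)^{3−i} with p = 0.926
C(3,2)·0.926^2·0.074^1 = 0.19036
C(3,3)·0.926^3·0.074^0 = 0.79402
Sum = 0.984

0.984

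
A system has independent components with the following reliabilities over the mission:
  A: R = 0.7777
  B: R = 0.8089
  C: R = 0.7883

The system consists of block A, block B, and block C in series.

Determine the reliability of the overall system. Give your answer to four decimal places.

Series (A, B, and C): 0.777700 × 0.808900 × 0.788300 = 0.4959

0.4959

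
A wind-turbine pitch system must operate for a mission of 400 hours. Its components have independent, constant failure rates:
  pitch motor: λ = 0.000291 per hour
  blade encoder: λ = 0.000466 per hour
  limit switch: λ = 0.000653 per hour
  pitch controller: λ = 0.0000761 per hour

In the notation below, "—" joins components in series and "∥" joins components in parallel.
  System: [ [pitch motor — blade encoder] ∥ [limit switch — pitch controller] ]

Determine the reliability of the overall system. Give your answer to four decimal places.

R(pitch motor) = exp(−0.000291 × 400) = 0.890119
R(blade encoder) = exp(−0.000466 × 400) = 0.829942
R(limit switch) = exp(−0.000653 × 400) = 0.770127
R(pitch controller) = exp(−0.0000761 × 400) = 0.970019
Series (pitch motor and blade encoder): 0.890119 × 0.829942 = 0.738747
Series (limit switch and pitch controller): 0.770127 × 0.970019 = 0.747038
Parallel ([0.738747] and [0.747038]): 1 − (1 − 0.738747)(1 − 0.747038) = 0.9339

0.9339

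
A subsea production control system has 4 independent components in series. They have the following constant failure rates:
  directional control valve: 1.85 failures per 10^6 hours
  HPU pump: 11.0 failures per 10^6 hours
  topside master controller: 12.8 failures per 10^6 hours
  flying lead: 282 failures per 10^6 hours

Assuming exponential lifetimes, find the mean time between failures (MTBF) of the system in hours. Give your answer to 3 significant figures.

3250

Series of exponential components: λ_sys = Σ λ_i
λ_sys = 0.00000185 + 0.0000110 + 0.0000128 + 0.000282 = 3.0765e-04 /h
MTBF = 1 / λ_sys = 3250 h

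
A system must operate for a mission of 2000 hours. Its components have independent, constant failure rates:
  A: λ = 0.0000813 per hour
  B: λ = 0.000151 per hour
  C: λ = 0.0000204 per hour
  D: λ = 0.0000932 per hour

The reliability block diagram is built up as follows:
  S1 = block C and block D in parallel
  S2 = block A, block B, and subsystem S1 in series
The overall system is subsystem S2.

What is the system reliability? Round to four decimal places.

0.6241

R(A) = exp(−0.0000813 × 2000) = 0.849931
R(B) = exp(−0.000151 × 2000) = 0.739338
R(C) = exp(−0.0000204 × 2000) = 0.960021
R(D) = exp(−0.0000932 × 2000) = 0.829942
Parallel (C and D): 1 − (1 − 0.960021)(1 − 0.829942) = 0.993201
Series (A, B, and [0.993201]): 0.849931 × 0.739338 × 0.993201 = 0.6241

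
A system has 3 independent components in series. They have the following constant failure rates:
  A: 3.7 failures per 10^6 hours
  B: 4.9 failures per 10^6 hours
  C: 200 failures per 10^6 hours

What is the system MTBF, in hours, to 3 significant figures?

4790

Series of exponential components: λ_sys = Σ λ_i
λ_sys = 0.0000037 + 0.0000049 + 0.00020 = 2.0860e-04 /h
MTBF = 1 / λ_sys = 4790 h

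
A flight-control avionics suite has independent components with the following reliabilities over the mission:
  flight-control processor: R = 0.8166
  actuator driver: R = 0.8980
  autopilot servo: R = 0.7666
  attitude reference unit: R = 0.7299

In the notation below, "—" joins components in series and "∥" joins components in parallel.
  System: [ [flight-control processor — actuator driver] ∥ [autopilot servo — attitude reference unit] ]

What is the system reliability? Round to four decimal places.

Series (flight-control processor and actuator driver): 0.816600 × 0.898000 = 0.733307
Series (autopilot servo and attitude reference unit): 0.766600 × 0.729900 = 0.559541
Parallel ([0.733307] and [0.559541]): 1 − (1 − 0.733307)(1 − 0.559541) = 0.8825

0.8825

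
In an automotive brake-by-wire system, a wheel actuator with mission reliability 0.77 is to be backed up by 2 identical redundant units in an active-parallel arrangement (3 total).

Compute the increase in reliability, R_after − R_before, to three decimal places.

0.218

R_before = 0.77
R_after = 1 − (1 − 0.77)^3 = 0.988
ΔR = 0.988 − 0.77 = 0.218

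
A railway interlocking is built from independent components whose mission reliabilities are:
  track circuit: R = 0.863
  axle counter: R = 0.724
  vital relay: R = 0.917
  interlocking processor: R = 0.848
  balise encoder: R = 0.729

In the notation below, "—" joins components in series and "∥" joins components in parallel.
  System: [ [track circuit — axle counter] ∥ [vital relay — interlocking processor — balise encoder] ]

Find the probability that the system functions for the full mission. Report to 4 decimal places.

Series (track circuit and axle counter): 0.863000 × 0.724000 = 0.624812
Series (vital relay, interlocking processor, and balise encoder): 0.917000 × 0.848000 × 0.729000 = 0.566882
Parallel ([0.624812] and [0.566882]): 1 − (1 − 0.624812)(1 − 0.566882) = 0.8375

0.8375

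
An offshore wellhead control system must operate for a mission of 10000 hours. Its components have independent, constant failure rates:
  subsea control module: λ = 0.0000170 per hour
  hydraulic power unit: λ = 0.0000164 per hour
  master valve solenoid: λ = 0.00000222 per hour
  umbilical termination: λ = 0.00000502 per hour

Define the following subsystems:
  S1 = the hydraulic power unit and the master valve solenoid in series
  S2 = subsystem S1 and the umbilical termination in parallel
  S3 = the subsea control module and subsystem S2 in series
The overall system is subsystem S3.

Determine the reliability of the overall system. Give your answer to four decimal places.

0.8366

R(subsea control module) = exp(−0.0000170 × 10000) = 0.843665
R(hydraulic power unit) = exp(−0.0000164 × 10000) = 0.848742
R(master valve solenoid) = exp(−0.00000222 × 10000) = 0.978045
R(umbilical termination) = exp(−0.00000502 × 10000) = 0.951039
Series (hydraulic power unit and master valve solenoid): 0.848742 × 0.978045 = 0.830108
Parallel ([0.830108] and umbilical termination): 1 − (1 − 0.830108)(1 − 0.951039) = 0.991682
Series (subsea control module and [0.991682]): 0.843665 × 0.991682 = 0.8366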